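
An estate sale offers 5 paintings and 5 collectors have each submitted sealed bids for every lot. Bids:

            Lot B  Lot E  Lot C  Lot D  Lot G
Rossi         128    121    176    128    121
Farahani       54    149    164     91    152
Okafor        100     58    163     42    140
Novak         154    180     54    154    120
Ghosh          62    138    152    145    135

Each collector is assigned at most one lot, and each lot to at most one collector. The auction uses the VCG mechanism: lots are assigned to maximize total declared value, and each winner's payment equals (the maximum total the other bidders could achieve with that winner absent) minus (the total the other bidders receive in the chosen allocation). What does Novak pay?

Novak pays $22.

Efficient allocation: Rossi→Lot B ($128), Farahani→Lot G ($152), Okafor→Lot C ($163), Novak→Lot E ($180), Ghosh→Lot D ($145); total welfare W = $768.
Novak receives Lot E at value $180, so the others get W − 180 = $588.
Without Novak: best allocation of the remaining 4 bidders over all 5 lots is Rossi→Lot C ($176), Farahani→Lot E ($149), Okafor→Lot G ($140), Ghosh→Lot D ($145), total $610.
VCG payment = (others' best without Novak) − (others' welfare with Novak) = 610 − 588 = $22.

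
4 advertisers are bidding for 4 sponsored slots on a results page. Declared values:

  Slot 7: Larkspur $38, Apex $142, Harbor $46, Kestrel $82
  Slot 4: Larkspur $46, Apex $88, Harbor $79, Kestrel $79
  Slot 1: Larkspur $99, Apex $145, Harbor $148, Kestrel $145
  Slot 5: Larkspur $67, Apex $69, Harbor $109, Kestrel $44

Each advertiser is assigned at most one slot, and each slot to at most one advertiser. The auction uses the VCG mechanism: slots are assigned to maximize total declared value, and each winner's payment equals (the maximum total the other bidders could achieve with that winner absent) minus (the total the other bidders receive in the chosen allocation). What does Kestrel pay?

Kestrel pays $60.

Efficient allocation: Larkspur→Slot 4 ($46), Apex→Slot 7 ($142), Harbor→Slot 5 ($109), Kestrel→Slot 1 ($145); total welfare W = $442.
Kestrel receives Slot 1 at value $145, so the others get W − 145 = $297.
Without Kestrel: best allocation of the remaining 3 bidders over all 4 slots is Larkspur→Slot 5 ($67), Apex→Slot 7 ($142), Harbor→Slot 1 ($148), total $357.
VCG payment = (others' best without Kestrel) − (others' welfare with Kestrel) = 357 − 297 = $60.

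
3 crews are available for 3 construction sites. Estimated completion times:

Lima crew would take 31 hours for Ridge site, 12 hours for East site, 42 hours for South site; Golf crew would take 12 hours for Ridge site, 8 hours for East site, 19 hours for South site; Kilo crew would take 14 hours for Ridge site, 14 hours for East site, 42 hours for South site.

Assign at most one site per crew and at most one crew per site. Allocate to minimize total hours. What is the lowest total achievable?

This is a one-to-one assignment (minimum-cost bipartite matching).
Optimal: Lima crew→East site (12 hours), Golf crew→South site (19 hours), Kilo crew→Ridge site (14 hours) — total 12+19+14 = 45 hours.
Min-entry greedy (repeatedly take the single cheapest remaining cell) gives 64 hours, worse by 19.

Min total: 45 hours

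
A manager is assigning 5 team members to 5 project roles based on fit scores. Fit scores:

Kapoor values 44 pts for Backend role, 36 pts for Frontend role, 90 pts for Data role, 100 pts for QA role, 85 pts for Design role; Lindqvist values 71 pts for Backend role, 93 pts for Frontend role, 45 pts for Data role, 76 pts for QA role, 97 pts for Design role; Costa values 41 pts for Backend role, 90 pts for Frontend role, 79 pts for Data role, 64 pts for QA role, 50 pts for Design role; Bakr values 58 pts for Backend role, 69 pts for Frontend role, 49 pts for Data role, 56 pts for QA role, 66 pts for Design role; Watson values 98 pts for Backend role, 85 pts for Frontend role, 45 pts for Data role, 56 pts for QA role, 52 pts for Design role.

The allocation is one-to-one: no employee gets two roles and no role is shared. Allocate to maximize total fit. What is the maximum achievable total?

Maximum total: 443 pts

Optimal: Kapoor→QA role (100 pts), Lindqvist→Design role (97 pts), Costa→Data role (79 pts), Bakr→Frontend role (69 pts), Watson→Backend role (98 pts) — total 100+97+79+69+98 = 443 pts.
Max-entry greedy (repeatedly take the single best remaining cell) gives 434 pts, worse by 9.
Next-best assignment: Kapoor→QA role, Lindqvist→Frontend role, Costa→Data role, Bakr→Design role, Watson→Backend role = 436 pts.
No other one-to-one assignment exceeds 443 pts.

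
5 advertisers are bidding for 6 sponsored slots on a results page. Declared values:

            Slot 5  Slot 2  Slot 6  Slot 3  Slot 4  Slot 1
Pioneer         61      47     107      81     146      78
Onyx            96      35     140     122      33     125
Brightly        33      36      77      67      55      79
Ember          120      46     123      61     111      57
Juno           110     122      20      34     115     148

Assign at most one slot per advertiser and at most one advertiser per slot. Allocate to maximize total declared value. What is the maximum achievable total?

Max total: $621

Optimal: Pioneer→Slot 4 ($146), Onyx→Slot 6 ($140), Brightly→Slot 3 ($67), Ember→Slot 5 ($120), Juno→Slot 1 ($148) — total 146+140+67+120+148 = $621.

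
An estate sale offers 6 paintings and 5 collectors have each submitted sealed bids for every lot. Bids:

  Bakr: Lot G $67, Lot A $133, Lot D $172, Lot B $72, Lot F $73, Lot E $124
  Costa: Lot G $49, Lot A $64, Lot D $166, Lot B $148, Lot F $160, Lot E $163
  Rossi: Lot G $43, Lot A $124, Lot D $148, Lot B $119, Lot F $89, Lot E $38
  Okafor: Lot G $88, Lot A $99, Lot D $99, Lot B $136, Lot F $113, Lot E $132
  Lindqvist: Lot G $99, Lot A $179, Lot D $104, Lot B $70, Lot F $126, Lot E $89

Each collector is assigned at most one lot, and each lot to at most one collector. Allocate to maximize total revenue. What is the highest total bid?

Max total: $762

This is a one-to-one assignment (maximum-weight bipartite matching).
Optimal: Bakr→Lot D ($172), Costa→Lot F ($160), Rossi→Lot B ($119), Okafor→Lot E ($132), Lindqvist→Lot A ($179) — total 172+160+119+132+179 = $762.
Column-greedy (each lot in turn goes to its best remaining collector) gives $623, worse by 139.
Swapping Lindqvist↔Bakr (Lindqvist→Lot D $104, Bakr→Lot A $133) loses 114.
Every other assignment is strictly worse.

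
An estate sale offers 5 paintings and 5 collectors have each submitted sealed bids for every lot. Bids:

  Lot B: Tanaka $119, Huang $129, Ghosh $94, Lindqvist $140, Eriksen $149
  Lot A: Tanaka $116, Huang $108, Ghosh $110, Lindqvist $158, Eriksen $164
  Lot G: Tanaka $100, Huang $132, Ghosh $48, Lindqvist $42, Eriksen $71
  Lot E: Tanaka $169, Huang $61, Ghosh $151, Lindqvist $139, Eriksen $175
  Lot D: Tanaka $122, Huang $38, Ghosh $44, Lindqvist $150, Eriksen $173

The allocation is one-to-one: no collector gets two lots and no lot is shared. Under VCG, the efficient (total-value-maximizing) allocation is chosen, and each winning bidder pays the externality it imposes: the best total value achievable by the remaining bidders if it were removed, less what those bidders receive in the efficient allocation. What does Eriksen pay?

Efficient allocation: Tanaka→Lot B ($119), Huang→Lot G ($132), Ghosh→Lot E ($151), Lindqvist→Lot A ($158), Eriksen→Lot D ($173); total welfare W = $733.
Eriksen receives Lot D at value $173, so the others get W − 173 = $560.
Without Eriksen: best allocation of the remaining 4 bidders over all 5 lots is Tanaka→Lot D ($122), Huang→Lot G ($132), Ghosh→Lot E ($151), Lindqvist→Lot A ($158), total $563.
VCG payment = (others' best without Eriksen) − (others' welfare with Eriksen) = 563 − 560 = $3.

Eriksen pays $3.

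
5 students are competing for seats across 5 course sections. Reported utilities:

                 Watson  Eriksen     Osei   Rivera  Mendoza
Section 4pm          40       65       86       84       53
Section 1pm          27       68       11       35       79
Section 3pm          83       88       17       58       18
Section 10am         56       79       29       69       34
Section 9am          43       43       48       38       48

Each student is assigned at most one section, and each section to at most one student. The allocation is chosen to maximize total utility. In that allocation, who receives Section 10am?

Eriksen receives Section 10am.

Treat this as an assignment problem: match each student to one section.
Optimal: Watson→Section 3pm (83 points), Eriksen→Section 10am (79 points), Osei→Section 9am (48 points), Rivera→Section 4pm (84 points), Mendoza→Section 1pm (79 points) — total 83+79+48+84+79 = 373 points.
Column-greedy (each section in turn goes to its best remaining student) gives 365 points, worse by 8.
Swapping Watson↔Osei (Watson→Section 9am 43 points, Osei→Section 3pm 17 points) loses 71.
Every other assignment is strictly worse.
Eriksen's own top section is Section 3pm (88 points), but forcing Eriksen→Section 3pm and reassigning the rest optimally gives only 365 points — worse by 8.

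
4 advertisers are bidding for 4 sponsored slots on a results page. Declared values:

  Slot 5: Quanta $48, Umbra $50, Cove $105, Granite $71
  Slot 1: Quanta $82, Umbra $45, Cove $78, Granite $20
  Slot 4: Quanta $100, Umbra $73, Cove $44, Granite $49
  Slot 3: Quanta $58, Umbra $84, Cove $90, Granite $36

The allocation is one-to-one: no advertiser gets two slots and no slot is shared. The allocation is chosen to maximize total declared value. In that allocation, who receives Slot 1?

Cove receives Slot 1.

Treat this as an assignment problem: match each advertiser to one slot.
Optimal: Quanta→Slot 4 ($100), Umbra→Slot 3 ($84), Cove→Slot 1 ($78), Granite→Slot 5 ($71) — total 100+84+78+71 = $333.
Max-entry greedy (repeatedly take the single best remaining cell) gives $309, worse by 24.
Checked against all permutations: $333 is optimal.
Cove's own top slot is Slot 5 ($105), but forcing Cove→Slot 5 and reassigning the rest optimally gives only $320 — worse by 13.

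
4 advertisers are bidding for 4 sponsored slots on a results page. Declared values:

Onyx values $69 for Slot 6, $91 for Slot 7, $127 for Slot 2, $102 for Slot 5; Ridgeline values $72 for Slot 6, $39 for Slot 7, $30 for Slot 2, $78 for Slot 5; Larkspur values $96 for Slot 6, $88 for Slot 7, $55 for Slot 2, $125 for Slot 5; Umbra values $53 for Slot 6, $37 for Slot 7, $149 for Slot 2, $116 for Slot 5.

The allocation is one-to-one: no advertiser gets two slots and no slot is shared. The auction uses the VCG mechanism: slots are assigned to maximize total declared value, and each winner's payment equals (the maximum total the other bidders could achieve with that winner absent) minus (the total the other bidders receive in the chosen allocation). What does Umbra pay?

Efficient allocation: Onyx→Slot 7 ($91), Ridgeline→Slot 6 ($72), Larkspur→Slot 5 ($125), Umbra→Slot 2 ($149); total welfare W = $437.
Umbra receives Slot 2 at value $149, so the others get W − 149 = $288.
Without Umbra: best allocation of the remaining 3 bidders over all 4 slots is Onyx→Slot 2 ($127), Ridgeline→Slot 6 ($72), Larkspur→Slot 5 ($125), total $324.
VCG payment = (others' best without Umbra) − (others' welfare with Umbra) = 324 − 288 = $36.

Umbra pays $36.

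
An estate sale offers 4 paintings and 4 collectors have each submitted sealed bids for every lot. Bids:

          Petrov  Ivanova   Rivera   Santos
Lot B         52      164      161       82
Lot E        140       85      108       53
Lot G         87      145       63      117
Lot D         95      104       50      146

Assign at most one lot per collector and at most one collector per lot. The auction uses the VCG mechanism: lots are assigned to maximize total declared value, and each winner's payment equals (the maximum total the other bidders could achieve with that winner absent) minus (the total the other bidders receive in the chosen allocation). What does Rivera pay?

Efficient allocation: Petrov→Lot E ($140), Ivanova→Lot G ($145), Rivera→Lot B ($161), Santos→Lot D ($146); total welfare W = $592.
Rivera receives Lot B at value $161, so the others get W − 161 = $431.
Without Rivera: best allocation of the remaining 3 bidders over all 4 lots is Petrov→Lot E ($140), Ivanova→Lot B ($164), Santos→Lot D ($146), total $450.
VCG payment = (others' best without Rivera) − (others' welfare with Rivera) = 450 − 431 = $19.

Rivera pays $19.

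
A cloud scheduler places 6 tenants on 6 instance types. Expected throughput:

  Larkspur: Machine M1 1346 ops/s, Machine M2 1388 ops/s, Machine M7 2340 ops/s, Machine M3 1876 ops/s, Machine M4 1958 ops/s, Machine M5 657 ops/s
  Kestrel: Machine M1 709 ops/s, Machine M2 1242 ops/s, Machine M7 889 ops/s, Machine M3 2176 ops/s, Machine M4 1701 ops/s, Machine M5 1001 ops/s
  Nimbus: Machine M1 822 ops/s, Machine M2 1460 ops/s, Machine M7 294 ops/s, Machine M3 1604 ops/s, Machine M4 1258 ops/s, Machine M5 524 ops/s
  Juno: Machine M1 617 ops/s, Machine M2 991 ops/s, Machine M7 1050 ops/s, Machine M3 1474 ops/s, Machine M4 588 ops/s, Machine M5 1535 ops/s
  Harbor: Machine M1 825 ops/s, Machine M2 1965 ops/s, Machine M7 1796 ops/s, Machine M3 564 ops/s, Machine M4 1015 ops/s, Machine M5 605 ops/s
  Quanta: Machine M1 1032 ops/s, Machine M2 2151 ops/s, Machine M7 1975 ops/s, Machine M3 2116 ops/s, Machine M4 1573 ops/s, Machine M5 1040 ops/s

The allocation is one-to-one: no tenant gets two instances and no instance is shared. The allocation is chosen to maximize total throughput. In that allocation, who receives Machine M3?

Optimal: Larkspur→Machine M7 (2340 ops/s), Kestrel→Machine M4 (1701 ops/s), Nimbus→Machine M1 (822 ops/s), Juno→Machine M5 (1535 ops/s), Harbor→Machine M2 (1965 ops/s), Quanta→Machine M3 (2116 ops/s) — total 2340+1701+822+1535+1965+2116 = 10479 ops/s.
Column-greedy (each instance in turn goes to its best remaining tenant) gives 10262 ops/s, worse by 217.
Next-best assignment: Larkspur→Machine M4, Kestrel→Machine M3, Nimbus→Machine M1, Juno→Machine M5, Harbor→Machine M7, Quanta→Machine M2 = 10438 ops/s.
Every other assignment is strictly worse.
Quanta's own top instance is Machine M2 (2151 ops/s), but forcing Quanta→Machine M2 and reassigning the rest optimally gives only 10438 ops/s — worse by 41.

Quanta receives Machine M3.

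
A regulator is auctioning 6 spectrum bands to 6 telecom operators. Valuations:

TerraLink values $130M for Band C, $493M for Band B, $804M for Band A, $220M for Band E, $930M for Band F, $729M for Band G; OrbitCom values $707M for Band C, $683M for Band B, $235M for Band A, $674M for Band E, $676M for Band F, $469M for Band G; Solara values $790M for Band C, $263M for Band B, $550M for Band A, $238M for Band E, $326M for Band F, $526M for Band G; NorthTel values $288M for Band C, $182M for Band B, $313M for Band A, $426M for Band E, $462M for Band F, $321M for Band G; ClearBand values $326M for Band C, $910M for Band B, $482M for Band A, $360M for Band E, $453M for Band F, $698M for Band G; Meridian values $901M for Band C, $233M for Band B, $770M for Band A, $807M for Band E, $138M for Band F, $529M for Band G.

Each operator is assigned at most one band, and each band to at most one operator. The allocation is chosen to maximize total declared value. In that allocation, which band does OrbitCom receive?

This is a one-to-one assignment (maximum-weight bipartite matching).
Optimal: TerraLink→Band F ($930M), OrbitCom→Band E ($674M), Solara→Band C ($790M), NorthTel→Band G ($321M), ClearBand→Band B ($910M), Meridian→Band A ($770M) — total 930+674+790+321+910+770 = $4395M.
Column-greedy (each band in turn goes to its best remaining operator) gives $4277M, worse by 118.
No other one-to-one assignment exceeds $4395M.
OrbitCom's own top band is Band C ($707M), but forcing OrbitCom→Band C and reassigning the rest optimally gives only $4269M — worse by 126.

OrbitCom receives Band E.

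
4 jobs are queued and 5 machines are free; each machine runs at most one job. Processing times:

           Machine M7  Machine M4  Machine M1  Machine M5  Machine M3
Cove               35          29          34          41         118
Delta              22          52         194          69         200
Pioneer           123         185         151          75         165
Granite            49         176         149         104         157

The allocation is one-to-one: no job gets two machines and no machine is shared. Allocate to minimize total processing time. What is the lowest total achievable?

Optimal: Cove→Machine M1 (34 min), Delta→Machine M4 (52 min), Pioneer→Machine M5 (75 min), Granite→Machine M7 (49 min) — total 34+52+75+49 = 210 min.
Column-greedy (each machine in turn goes to its cheapest remaining job) gives 275 min, worse by 65.
Next-best assignment: Cove→Machine M4, Delta→Machine M7, Pioneer→Machine M5, Granite→Machine M1 = 275 min.

Minimum total: 210 min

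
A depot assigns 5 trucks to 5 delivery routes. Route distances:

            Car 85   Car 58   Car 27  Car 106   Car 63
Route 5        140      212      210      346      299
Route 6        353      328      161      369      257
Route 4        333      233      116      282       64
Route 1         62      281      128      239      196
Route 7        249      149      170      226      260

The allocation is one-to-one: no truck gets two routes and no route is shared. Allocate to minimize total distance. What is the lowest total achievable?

Min total: 725 km

Optimal: Car 85→Route 1 (62 km), Car 58→Route 5 (212 km), Car 27→Route 6 (161 km), Car 106→Route 7 (226 km), Car 63→Route 4 (64 km) — total 62+212+161+226+64 = 725 km.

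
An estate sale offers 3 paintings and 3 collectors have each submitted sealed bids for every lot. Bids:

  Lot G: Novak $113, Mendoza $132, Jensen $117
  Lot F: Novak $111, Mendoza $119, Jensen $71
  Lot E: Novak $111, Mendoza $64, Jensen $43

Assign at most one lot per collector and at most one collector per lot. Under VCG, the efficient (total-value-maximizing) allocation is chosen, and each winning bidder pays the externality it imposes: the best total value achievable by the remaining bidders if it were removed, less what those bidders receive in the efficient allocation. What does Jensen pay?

Efficient allocation: Novak→Lot E ($111), Mendoza→Lot F ($119), Jensen→Lot G ($117); total welfare W = $347.
Jensen receives Lot G at value $117, so the others get W − 117 = $230.
Without Jensen: best allocation of the remaining 2 bidders over all 3 lots is Novak→Lot F ($111), Mendoza→Lot G ($132), total $243.
VCG payment = (others' best without Jensen) − (others' welfare with Jensen) = 243 − 230 = $13.

Jensen pays $13.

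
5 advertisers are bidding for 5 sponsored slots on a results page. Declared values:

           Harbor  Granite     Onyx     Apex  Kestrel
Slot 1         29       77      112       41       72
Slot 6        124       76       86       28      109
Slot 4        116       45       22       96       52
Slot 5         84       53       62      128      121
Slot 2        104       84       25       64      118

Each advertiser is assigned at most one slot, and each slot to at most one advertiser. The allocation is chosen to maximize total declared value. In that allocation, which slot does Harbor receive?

Treat this as an assignment problem: match each advertiser to one slot.
Optimal: Harbor→Slot 4 ($116), Granite→Slot 6 ($76), Onyx→Slot 1 ($112), Apex→Slot 5 ($128), Kestrel→Slot 2 ($118) — total 116+76+112+128+118 = $550.
Row-greedy (each advertiser in turn takes its best remaining slot) gives $500, worse by 50.
Swapping Apex↔Harbor (Apex→Slot 4 $96, Harbor→Slot 5 $84) loses 64.
Every other assignment is strictly worse.
Harbor's own top slot is Slot 6 ($124), but forcing Harbor→Slot 6 and reassigning the rest optimally gives only $537 — worse by 13.

Harbor receives Slot 4.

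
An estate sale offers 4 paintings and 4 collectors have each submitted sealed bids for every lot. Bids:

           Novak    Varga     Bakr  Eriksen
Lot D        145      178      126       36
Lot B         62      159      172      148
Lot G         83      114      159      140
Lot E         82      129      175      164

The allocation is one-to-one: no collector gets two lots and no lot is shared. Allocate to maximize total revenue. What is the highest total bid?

Max total: $627

Optimal: Novak→Lot D ($145), Varga→Lot B ($159), Bakr→Lot G ($159), Eriksen→Lot E ($164) — total 145+159+159+164 = $627.
Next-best assignment: Novak→Lot D, Varga→Lot B, Bakr→Lot E, Eriksen→Lot G = $619.
No other one-to-one assignment exceeds $627.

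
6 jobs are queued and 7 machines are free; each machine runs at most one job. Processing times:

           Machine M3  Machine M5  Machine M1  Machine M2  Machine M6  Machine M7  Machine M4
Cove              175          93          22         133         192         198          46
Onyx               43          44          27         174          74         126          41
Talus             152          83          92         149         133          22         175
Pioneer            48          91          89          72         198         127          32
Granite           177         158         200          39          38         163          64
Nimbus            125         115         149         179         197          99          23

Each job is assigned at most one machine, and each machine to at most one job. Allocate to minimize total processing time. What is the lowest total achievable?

Minimum total: 197 min

Optimal: Cove→Machine M1 (22 min), Onyx→Machine M5 (44 min), Talus→Machine M7 (22 min), Pioneer→Machine M3 (48 min), Granite→Machine M6 (38 min), Nimbus→Machine M4 (23 min) — total 22+44+22+48+38+23 = 197 min.
Row-greedy (each job in turn takes its cheapest remaining machine) gives 286 min, worse by 89.
Next-best assignment: Cove→Machine M1, Onyx→Machine M5, Talus→Machine M7, Pioneer→Machine M3, Granite→Machine M2, Nimbus→Machine M4 = 198 min.
No other one-to-one assignment undercuts 197 min.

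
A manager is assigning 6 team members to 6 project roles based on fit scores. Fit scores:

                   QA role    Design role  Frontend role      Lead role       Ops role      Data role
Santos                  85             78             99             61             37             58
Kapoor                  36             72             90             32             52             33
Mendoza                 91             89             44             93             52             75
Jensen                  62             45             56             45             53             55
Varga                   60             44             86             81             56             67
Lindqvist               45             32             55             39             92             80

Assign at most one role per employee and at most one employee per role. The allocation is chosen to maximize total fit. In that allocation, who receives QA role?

Santos receives QA role.

Optimal: Santos→QA role (85 pts), Kapoor→Frontend role (90 pts), Mendoza→Design role (89 pts), Jensen→Data role (55 pts), Varga→Lead role (81 pts), Lindqvist→Ops role (92 pts) — total 85+90+89+55+81+92 = 492 pts.
Next-best assignment: Santos→Frontend role, Kapoor→Design role, Mendoza→QA role, Jensen→Data role, Varga→Lead role, Lindqvist→Ops role = 490 pts.
Santos's own top role is Frontend role (99 pts), but forcing Santos→Frontend role and reassigning the rest optimally gives only 490 pts — worse by 2.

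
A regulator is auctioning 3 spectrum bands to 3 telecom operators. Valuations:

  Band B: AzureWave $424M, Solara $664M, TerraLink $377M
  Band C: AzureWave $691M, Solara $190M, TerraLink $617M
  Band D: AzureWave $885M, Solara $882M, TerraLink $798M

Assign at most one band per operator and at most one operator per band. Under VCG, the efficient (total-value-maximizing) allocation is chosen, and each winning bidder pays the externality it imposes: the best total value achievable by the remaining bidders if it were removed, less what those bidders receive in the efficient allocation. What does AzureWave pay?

AzureWave pays $218M.

Efficient allocation: AzureWave→Band D ($885M), Solara→Band B ($664M), TerraLink→Band C ($617M); total welfare W = $2166M.
AzureWave receives Band D at value $885M, so the others get W − 885 = $1281M.
Without AzureWave: best allocation of the remaining 2 bidders over all 3 bands is Solara→Band D ($882M), TerraLink→Band C ($617M), total $1499M.
VCG payment = (others' best without AzureWave) − (others' welfare with AzureWave) = 1499 − 1281 = $218M.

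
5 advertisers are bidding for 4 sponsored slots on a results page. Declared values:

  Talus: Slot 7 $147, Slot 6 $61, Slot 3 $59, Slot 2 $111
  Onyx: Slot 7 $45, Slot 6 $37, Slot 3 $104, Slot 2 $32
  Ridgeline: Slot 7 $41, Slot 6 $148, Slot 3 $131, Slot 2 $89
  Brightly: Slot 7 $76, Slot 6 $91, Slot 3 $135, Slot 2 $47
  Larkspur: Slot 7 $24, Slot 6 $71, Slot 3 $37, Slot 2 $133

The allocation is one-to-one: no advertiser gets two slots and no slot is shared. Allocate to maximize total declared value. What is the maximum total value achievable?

Maximum total: $563

Optimal: Talus→Slot 7 ($147), Ridgeline→Slot 6 ($148), Brightly→Slot 3 ($135), Larkspur→Slot 2 ($133) — total 147+148+135+133 = $563.
Next-best assignment: Talus→Slot 7, Ridgeline→Slot 6, Onyx→Slot 3, Larkspur→Slot 2 = $532.
Swapping Ridgeline↔Larkspur (Ridgeline→Slot 2 $89, Larkspur→Slot 6 $71) loses 121.
No other one-to-one assignment exceeds $563.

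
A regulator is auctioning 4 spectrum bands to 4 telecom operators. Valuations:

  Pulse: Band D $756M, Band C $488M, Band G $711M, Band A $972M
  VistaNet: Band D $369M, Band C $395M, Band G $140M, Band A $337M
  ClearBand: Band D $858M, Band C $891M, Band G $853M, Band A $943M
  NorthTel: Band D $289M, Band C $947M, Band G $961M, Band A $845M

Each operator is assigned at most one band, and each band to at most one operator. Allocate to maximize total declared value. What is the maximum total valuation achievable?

Max total: $3193M

Optimal: Pulse→Band A ($972M), VistaNet→Band D ($369M), ClearBand→Band C ($891M), NorthTel→Band G ($961M) — total 972+369+891+961 = $3193M.
Row-greedy (each operator in turn takes its best remaining band) gives $3186M, worse by 7.
No other one-to-one assignment exceeds $3193M.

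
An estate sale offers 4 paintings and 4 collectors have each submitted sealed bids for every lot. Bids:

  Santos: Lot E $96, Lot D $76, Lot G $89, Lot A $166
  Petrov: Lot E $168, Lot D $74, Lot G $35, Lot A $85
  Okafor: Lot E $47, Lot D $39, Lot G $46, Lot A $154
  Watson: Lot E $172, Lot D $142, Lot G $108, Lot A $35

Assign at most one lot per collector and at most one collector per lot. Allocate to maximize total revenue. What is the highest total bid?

Max total: $553

Optimal: Santos→Lot G ($89), Petrov→Lot E ($168), Okafor→Lot A ($154), Watson→Lot D ($142) — total 89+168+154+142 = $553.
Max-entry greedy (repeatedly take the single best remaining cell) gives $458, worse by 95.
Next-best assignment: Santos→Lot A, Petrov→Lot E, Okafor→Lot G, Watson→Lot D = $522.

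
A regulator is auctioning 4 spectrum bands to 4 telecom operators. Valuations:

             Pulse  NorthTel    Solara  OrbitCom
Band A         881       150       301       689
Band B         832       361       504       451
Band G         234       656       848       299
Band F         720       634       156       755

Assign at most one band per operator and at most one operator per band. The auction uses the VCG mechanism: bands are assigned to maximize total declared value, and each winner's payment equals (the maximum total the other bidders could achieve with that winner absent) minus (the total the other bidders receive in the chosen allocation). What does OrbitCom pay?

OrbitCom pays $49M.

Efficient allocation: Pulse→Band B ($832M), NorthTel→Band F ($634M), Solara→Band G ($848M), OrbitCom→Band A ($689M); total welfare W = $3003M.
OrbitCom receives Band A at value $689M, so the others get W − 689 = $2314M.
Without OrbitCom: best allocation of the remaining 3 bidders over all 4 bands is Pulse→Band A ($881M), NorthTel→Band F ($634M), Solara→Band G ($848M), total $2363M.
VCG payment = (others' best without OrbitCom) − (others' welfare with OrbitCom) = 2363 − 2314 = $49M.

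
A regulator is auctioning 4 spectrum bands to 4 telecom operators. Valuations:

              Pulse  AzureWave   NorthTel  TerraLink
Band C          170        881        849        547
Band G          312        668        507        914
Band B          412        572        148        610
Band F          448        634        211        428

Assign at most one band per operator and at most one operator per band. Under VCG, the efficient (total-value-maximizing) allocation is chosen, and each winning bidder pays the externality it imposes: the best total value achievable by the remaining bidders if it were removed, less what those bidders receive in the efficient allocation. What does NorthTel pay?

NorthTel pays $283M.

Efficient allocation: Pulse→Band B ($412M), AzureWave→Band F ($634M), NorthTel→Band C ($849M), TerraLink→Band G ($914M); total welfare W = $2809M.
NorthTel receives Band C at value $849M, so the others get W − 849 = $1960M.
Without NorthTel: best allocation of the remaining 3 bidders over all 4 bands is Pulse→Band F ($448M), AzureWave→Band C ($881M), TerraLink→Band G ($914M), total $2243M.
VCG payment = (others' best without NorthTel) − (others' welfare with NorthTel) = 2243 − 1960 = $283M.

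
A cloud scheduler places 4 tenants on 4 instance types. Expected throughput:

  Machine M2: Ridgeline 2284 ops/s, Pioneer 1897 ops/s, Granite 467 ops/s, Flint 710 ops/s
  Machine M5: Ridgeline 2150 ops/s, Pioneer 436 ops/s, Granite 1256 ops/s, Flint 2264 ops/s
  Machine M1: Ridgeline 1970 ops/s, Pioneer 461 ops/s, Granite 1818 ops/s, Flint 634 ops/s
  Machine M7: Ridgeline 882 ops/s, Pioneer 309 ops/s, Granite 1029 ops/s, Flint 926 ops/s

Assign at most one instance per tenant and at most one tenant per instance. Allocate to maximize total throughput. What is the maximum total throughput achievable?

Maximum total: 7160 ops/s

Optimal: Ridgeline→Machine M1 (1970 ops/s), Pioneer→Machine M2 (1897 ops/s), Granite→Machine M7 (1029 ops/s), Flint→Machine M5 (2264 ops/s) — total 1970+1897+1029+2264 = 7160 ops/s.
Row-greedy (each tenant in turn takes its best remaining instance) gives 4927 ops/s, worse by 2233.
Next-best assignment: Ridgeline→Machine M7, Pioneer→Machine M2, Granite→Machine M1, Flint→Machine M5 = 6861 ops/s.
No other one-to-one assignment exceeds 7160 ops/s.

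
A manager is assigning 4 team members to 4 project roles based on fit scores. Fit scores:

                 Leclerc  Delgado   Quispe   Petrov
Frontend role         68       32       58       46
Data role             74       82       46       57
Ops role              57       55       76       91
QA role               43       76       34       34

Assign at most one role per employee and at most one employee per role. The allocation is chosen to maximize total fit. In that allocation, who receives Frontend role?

Quispe receives Frontend role.

Optimal: Leclerc→Data role (74 pts), Delgado→QA role (76 pts), Quispe→Frontend role (58 pts), Petrov→Ops role (91 pts) — total 74+76+58+91 = 299 pts.
Max-entry greedy (repeatedly take the single best remaining cell) gives 275 pts, worse by 24.
Every other assignment is strictly worse.
Quispe's own top role is Ops role (76 pts), but forcing Quispe→Ops role and reassigning the rest optimally gives only 277 pts — worse by 22.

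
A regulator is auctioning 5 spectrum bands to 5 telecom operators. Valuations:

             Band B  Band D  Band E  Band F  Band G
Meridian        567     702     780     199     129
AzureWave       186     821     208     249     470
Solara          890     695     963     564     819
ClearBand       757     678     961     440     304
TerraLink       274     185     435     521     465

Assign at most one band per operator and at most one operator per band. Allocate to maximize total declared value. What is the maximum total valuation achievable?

This is the linear assignment problem.
Optimal: Meridian→Band E ($780M), AzureWave→Band D ($821M), Solara→Band G ($819M), ClearBand→Band B ($757M), TerraLink→Band F ($521M) — total 780+821+819+757+521 = $3698M.
Column-greedy (each band in turn goes to its best remaining operator) gives $3322M, worse by 376.
Next-best assignment: Meridian→Band B, AzureWave→Band D, Solara→Band G, ClearBand→Band E, TerraLink→Band F = $3689M.
Every other assignment is strictly worse.

Maximum total: $3698M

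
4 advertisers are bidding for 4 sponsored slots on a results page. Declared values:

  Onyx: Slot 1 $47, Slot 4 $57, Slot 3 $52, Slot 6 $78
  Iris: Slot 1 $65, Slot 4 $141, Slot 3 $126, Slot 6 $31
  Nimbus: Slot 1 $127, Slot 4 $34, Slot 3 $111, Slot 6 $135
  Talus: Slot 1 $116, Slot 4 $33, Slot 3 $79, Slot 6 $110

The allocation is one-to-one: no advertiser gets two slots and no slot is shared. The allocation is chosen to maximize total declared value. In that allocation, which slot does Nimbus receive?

Nimbus receives Slot 3.

This is a one-to-one assignment (maximum-weight bipartite matching).
Optimal: Onyx→Slot 6 ($78), Iris→Slot 4 ($141), Nimbus→Slot 3 ($111), Talus→Slot 1 ($116) — total 78+141+111+116 = $446.
Column-greedy (each slot in turn goes to its best remaining advertiser) gives $425, worse by 21.
Swapping Talus↔Iris (Talus→Slot 4 $33, Iris→Slot 1 $65) loses 159.
Every other assignment is strictly worse.
Nimbus's own top slot is Slot 6 ($135), but forcing Nimbus→Slot 6 and reassigning the rest optimally gives only $444 — worse by 2.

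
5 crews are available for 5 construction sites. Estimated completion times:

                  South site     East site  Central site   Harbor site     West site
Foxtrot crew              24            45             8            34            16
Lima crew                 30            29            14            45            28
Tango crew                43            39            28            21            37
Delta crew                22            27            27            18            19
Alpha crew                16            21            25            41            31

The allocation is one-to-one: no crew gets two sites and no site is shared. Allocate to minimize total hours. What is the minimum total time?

Min total: 93 hours

This is a one-to-one assignment (minimum-cost bipartite matching).
Optimal: Foxtrot crew→Central site (8 hours), Lima crew→East site (29 hours), Tango crew→Harbor site (21 hours), Delta crew→West site (19 hours), Alpha crew→South site (16 hours) — total 8+29+21+19+16 = 93 hours.
Row-greedy (each crew in turn takes its cheapest remaining site) gives 100 hours, worse by 7.
Next-best assignment: Foxtrot crew→West site, Lima crew→Central site, Tango crew→Harbor site, Delta crew→South site, Alpha crew→East site = 94 hours.
No other one-to-one assignment undercuts 93 hours.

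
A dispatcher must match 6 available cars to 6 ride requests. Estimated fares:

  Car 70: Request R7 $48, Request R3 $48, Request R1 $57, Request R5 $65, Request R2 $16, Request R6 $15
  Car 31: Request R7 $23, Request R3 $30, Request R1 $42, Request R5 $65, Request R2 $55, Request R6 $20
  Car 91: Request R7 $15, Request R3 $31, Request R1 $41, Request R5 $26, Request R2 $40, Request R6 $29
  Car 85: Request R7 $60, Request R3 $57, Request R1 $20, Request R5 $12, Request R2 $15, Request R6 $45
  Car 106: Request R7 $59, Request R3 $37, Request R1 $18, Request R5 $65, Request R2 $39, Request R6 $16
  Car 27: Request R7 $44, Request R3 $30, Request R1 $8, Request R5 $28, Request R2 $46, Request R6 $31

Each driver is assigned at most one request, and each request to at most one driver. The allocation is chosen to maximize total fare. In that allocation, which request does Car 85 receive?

Car 85 receives Request R3.

This is the linear assignment problem.
Optimal: Car 70→Request R1 ($57), Car 31→Request R5 ($65), Car 91→Request R6 ($29), Car 85→Request R3 ($57), Car 106→Request R7 ($59), Car 27→Request R2 ($46) — total 57+65+29+57+59+46 = $313.
Row-greedy (each driver in turn takes its best remaining request) gives $289, worse by 24.
Swapping Car 91↔Car 106 (Car 91→Request R7 $15, Car 106→Request R6 $16) loses 57.
Every other assignment is strictly worse.
Car 85's own top request is Request R7 ($60), but forcing Car 85→Request R7 and reassigning the rest optimally gives only $300 — worse by 13.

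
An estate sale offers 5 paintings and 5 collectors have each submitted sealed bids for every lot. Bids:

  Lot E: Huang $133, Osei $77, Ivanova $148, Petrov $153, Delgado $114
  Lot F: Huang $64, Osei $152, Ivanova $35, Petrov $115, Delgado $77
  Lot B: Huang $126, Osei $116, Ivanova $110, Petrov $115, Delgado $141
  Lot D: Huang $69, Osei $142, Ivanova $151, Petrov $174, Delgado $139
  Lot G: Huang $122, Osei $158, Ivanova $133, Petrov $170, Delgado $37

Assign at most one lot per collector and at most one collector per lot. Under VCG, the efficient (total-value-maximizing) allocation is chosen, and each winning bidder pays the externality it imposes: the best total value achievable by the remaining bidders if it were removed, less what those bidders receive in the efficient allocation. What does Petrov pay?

Efficient allocation: Huang→Lot E ($133), Osei→Lot F ($152), Ivanova→Lot D ($151), Petrov→Lot G ($170), Delgado→Lot B ($141); total welfare W = $747.
Petrov receives Lot G at value $170, so the others get W − 170 = $577.
Without Petrov: best allocation of the remaining 4 bidders over all 5 lots is Huang→Lot E ($133), Osei→Lot G ($158), Ivanova→Lot D ($151), Delgado→Lot B ($141), total $583.
VCG payment = (others' best without Petrov) − (others' welfare with Petrov) = 583 − 577 = $6.

Petrov pays $6.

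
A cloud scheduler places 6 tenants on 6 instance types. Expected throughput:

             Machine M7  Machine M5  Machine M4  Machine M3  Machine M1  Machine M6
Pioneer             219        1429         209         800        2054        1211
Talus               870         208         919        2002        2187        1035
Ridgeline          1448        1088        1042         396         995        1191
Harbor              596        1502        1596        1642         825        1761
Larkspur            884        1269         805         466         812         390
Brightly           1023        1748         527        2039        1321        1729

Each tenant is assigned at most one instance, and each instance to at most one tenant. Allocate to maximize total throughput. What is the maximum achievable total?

Maximum total: 10098 ops/s

Optimal: Pioneer→Machine M1 (2054 ops/s), Talus→Machine M3 (2002 ops/s), Ridgeline→Machine M7 (1448 ops/s), Harbor→Machine M4 (1596 ops/s), Larkspur→Machine M5 (1269 ops/s), Brightly→Machine M6 (1729 ops/s) — total 2054+2002+1448+1596+1269+1729 = 10098 ops/s.
Next-best assignment: Pioneer→Machine M1, Talus→Machine M3, Ridgeline→Machine M7, Harbor→Machine M6, Larkspur→Machine M4, Brightly→Machine M5 = 9818 ops/s.
Swapping Larkspur↔Harbor (Larkspur→Machine M4 805 ops/s, Harbor→Machine M5 1502 ops/s) loses 558.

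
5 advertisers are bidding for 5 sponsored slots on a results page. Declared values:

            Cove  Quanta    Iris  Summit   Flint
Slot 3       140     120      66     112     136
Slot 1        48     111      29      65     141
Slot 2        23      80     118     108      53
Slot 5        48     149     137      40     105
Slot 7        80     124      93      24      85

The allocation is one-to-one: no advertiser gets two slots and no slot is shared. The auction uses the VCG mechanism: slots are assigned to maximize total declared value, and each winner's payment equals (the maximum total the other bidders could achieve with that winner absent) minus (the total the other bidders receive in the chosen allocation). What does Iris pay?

Efficient allocation: Cove→Slot 3 ($140), Quanta→Slot 7 ($124), Iris→Slot 5 ($137), Summit→Slot 2 ($108), Flint→Slot 1 ($141); total welfare W = $650.
Iris receives Slot 5 at value $137, so the others get W − 137 = $513.
Without Iris: best allocation of the remaining 4 bidders over all 5 slots is Cove→Slot 3 ($140), Quanta→Slot 5 ($149), Summit→Slot 2 ($108), Flint→Slot 1 ($141), total $538.
VCG payment = (others' best without Iris) − (others' welfare with Iris) = 538 − 513 = $25.

Iris pays $25.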